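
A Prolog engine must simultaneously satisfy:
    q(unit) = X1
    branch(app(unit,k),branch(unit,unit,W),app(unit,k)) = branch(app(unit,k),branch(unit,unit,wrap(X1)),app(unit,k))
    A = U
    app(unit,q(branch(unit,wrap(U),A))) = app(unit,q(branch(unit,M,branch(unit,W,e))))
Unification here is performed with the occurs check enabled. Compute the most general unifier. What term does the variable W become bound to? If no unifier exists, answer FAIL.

Bind X1 := q(unit); substituting into the one remaining equation that mentions X1 gives: branch(app(unit,k),branch(unit,unit,W),app(unit,k)) = branch(app(unit,k),branch(unit,unit,wrap(q(unit))),app(unit,k)).
Decompose branch/3: app(unit,k) = app(unit,k),  branch(unit,unit,W) = branch(unit,unit,wrap(q(unit))),  app(unit,k) = app(unit,k).
Delete trivial equation app(unit,k) = app(unit,k).
Decompose branch/3: unit = unit,  unit = unit,  W = wrap(q(unit)).
Delete trivial equation unit = unit.
Delete trivial equation unit = unit.
Bind W := wrap(q(unit)); substituting into the one remaining equation that mentions W gives: app(unit,q(branch(unit,wrap(U),A))) = app(unit,q(branch(unit,M,branch(unit,wrap(q(unit)),e)))).
Delete trivial equation app(unit,k) = app(unit,k).
Bind A := U; substituting into the remaining equation gives: app(unit,q(branch(unit,wrap(U),U))) = app(unit,q(branch(unit,M,branch(unit,wrap(q(unit)),e)))).
Decompose app/2: unit = unit,  q(branch(unit,wrap(U),U)) = q(branch(unit,M,branch(unit,wrap(q(unit)),e))).
Delete trivial equation unit = unit.
Decompose q/1: branch(unit,wrap(U),U) = branch(unit,M,branch(unit,wrap(q(unit)),e)).
Decompose branch/3: unit = unit,  wrap(U) = M,  U = branch(unit,wrap(q(unit)),e).
Delete trivial equation unit = unit.
Bind M := wrap(U); no other remaining equation mentions M.
Bind U := branch(unit,wrap(q(unit)),e). Substituting into the earlier bindings gives A := branch(unit,wrap(q(unit)),e), M := wrap(branch(unit,wrap(q(unit)),e)).
MGU = { X1 ↦ q(unit), W ↦ wrap(q(unit)), A ↦ branch(unit,wrap(q(unit)),e), M ↦ wrap(branch(unit,wrap(q(unit)),e)), U ↦ branch(unit,wrap(q(unit)),e) }, so W ↦ wrap(q(unit)).

wrap(q(unit))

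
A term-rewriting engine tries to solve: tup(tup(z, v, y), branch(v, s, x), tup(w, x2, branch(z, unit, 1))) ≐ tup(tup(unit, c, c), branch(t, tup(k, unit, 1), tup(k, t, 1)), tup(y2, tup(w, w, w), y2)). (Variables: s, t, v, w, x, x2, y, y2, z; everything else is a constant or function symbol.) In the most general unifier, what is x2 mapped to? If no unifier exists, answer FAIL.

Decompose tup/3: tup(z, v, y) ≐ tup(unit, c, c),  branch(v, s, x) ≐ branch(t, tup(k, unit, 1), tup(k, t, 1)),  tup(w, x2, branch(z, unit, 1)) ≐ tup(y2, tup(w, w, w), y2).
Decompose tup/3: z ≐ unit,  v ≐ c,  y ≐ c.
Bind z := unit; substituting into the one remaining equation that mentions z gives: tup(w, x2, branch(unit, unit, 1)) ≐ tup(y2, tup(w, w, w), y2).
Bind v := c; substituting into the one remaining equation that mentions v gives: branch(c, s, x) ≐ branch(t, tup(k, unit, 1), tup(k, t, 1)).
Bind y := c; no other remaining equation mentions y.
Decompose branch/3: c ≐ t,  s ≐ tup(k, unit, 1),  x ≐ tup(k, t, 1).
Bind t := c; substituting into the one remaining equation that mentions t gives: x ≐ tup(k, c, 1).
Bind s := tup(k, unit, 1); no other remaining equation mentions s.
Bind x := tup(k, c, 1); no other remaining equation mentions x.
Decompose tup/3: w ≐ y2,  x2 ≐ tup(w, w, w),  branch(unit, unit, 1) ≐ y2.
Bind w := y2; substituting into the one remaining equation that mentions w gives: x2 ≐ tup(y2, y2, y2).
Bind x2 := tup(y2, y2, y2); no other remaining equation mentions x2.
Bind y2 := branch(unit, unit, 1). Substituting into the earlier bindings gives w := branch(unit, unit, 1), x2 := tup(branch(unit, unit, 1), branch(unit, unit, 1), branch(unit, unit, 1)).
MGU = { z := unit, v := c, y := c, t := c, s := tup(k, unit, 1), x := tup(k, c, 1), w := branch(unit, unit, 1), x2 := tup(branch(unit, unit, 1), branch(unit, unit, 1), branch(unit, unit, 1)), y2 := branch(unit, unit, 1) }, so x2 := tup(branch(unit, unit, 1), branch(unit, unit, 1), branch(unit, unit, 1)).

tup(branch(unit, unit, 1), branch(unit, unit, 1), branch(unit, unit, 1))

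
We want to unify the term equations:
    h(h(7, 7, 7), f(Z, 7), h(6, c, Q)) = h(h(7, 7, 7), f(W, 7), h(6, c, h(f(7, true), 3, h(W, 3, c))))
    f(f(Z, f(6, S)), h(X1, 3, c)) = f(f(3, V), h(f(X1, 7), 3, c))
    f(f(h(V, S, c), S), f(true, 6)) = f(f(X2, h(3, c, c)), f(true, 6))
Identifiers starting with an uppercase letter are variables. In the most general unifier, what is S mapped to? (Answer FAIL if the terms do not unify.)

FAIL

Decompose h/3: h(7, 7, 7) = h(7, 7, 7),  f(Z, 7) = f(W, 7),  h(6, c, Q) = h(6, c, h(f(7, true), 3, h(W, 3, c))).
Delete trivial equation h(7, 7, 7) = h(7, 7, 7).
Decompose f/2: Z = W,  7 = 7.
Bind Z := W; substituting into the one remaining equation that mentions Z gives: f(f(W, f(6, S)), h(X1, 3, c)) = f(f(3, V), h(f(X1, 7), 3, c)).
Delete trivial equation 7 = 7.
Decompose h/3: 6 = 6,  c = c,  Q = h(f(7, true), 3, h(W, 3, c)).
Delete trivial equation 6 = 6.
Delete trivial equation c = c.
Bind Q := h(f(7, true), 3, h(W, 3, c)); no other remaining equation mentions Q.
Decompose f/2: f(W, f(6, S)) = f(3, V),  h(X1, 3, c) = h(f(X1, 7), 3, c).
Decompose f/2: W = 3,  f(6, S) = V.
Bind W := 3; no other remaining equation mentions W. Substituting into the earlier bindings gives Z := 3, Q := h(f(7, true), 3, h(3, 3, c)).
Bind V := f(6, S); substituting into the one remaining equation that mentions V gives: f(f(h(f(6, S), S, c), S), f(true, 6)) = f(f(X2, h(3, c, c)), f(true, 6)).
Decompose h/3: X1 = f(X1, 7),  3 = 3,  c = c.
Occurs check fails: X1 occurs in f(X1, 7); the equation X1 = f(X1, 7) has no finite solution.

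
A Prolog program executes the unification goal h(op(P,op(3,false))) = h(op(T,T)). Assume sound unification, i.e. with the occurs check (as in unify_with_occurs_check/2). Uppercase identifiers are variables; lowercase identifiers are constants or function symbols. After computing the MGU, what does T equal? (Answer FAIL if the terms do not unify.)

op(3,false)

Decompose h/1: op(P,op(3,false)) = op(T,T).
Decompose op/2: P = T,  op(3,false) = T.
Bind P := T; no other remaining equation mentions P.
Bind T := op(3,false). Substituting into the earlier binding gives P := op(3,false).
MGU = { P = op(3,false), T = op(3,false) }, so T = op(3,false).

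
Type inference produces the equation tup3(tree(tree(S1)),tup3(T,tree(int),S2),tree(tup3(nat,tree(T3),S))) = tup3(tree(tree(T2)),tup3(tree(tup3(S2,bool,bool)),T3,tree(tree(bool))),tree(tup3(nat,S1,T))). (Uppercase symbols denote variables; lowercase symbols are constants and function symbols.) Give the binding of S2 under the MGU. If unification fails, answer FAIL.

Decompose tup3/3: tree(tree(S1)) = tree(tree(T2)),  tup3(T,tree(int),S2) = tup3(tree(tup3(S2,bool,bool)),T3,tree(tree(bool))),  tree(tup3(nat,tree(T3),S)) = tree(tup3(nat,S1,T)).
Decompose tree/1: tree(S1) = tree(T2).
Decompose tree/1: S1 = T2.
Bind S1 := T2; substituting into the one remaining equation that mentions S1 gives: tree(tup3(nat,tree(T3),S)) = tree(tup3(nat,T2,T)).
Decompose tup3/3: T = tree(tup3(S2,bool,bool)),  tree(int) = T3,  S2 = tree(tree(bool)).
Bind T := tree(tup3(S2,bool,bool)); substituting into the one remaining equation that mentions T gives: tree(tup3(nat,tree(T3),S)) = tree(tup3(nat,T2,tree(tup3(S2,bool,bool)))).
Bind T3 := tree(int); substituting into the one remaining equation that mentions T3 gives: tree(tup3(nat,tree(tree(int)),S)) = tree(tup3(nat,T2,tree(tup3(S2,bool,bool)))).
Bind S2 := tree(tree(bool)); substituting into the remaining equation gives: tree(tup3(nat,tree(tree(int)),S)) = tree(tup3(nat,T2,tree(tup3(tree(tree(bool)),bool,bool)))). Substituting into the earlier binding gives T := tree(tup3(tree(tree(bool)),bool,bool)).
Decompose tree/1: tup3(nat,tree(tree(int)),S) = tup3(nat,T2,tree(tup3(tree(tree(bool)),bool,bool))).
Decompose tup3/3: nat = nat,  tree(tree(int)) = T2,  S = tree(tup3(tree(tree(bool)),bool,bool)).
Delete trivial equation nat = nat.
Bind T2 := tree(tree(int)); no other remaining equation mentions T2. Substituting into the earlier binding gives S1 := tree(tree(int)).
Bind S := tree(tup3(tree(tree(bool)),bool,bool)).
MGU = { S1 -> tree(tree(int)), T -> tree(tup3(tree(tree(bool)),bool,bool)), T3 -> tree(int), S2 -> tree(tree(bool)), T2 -> tree(tree(int)), S -> tree(tup3(tree(tree(bool)),bool,bool)) }, so S2 -> tree(tree(bool)).

tree(tree(bool))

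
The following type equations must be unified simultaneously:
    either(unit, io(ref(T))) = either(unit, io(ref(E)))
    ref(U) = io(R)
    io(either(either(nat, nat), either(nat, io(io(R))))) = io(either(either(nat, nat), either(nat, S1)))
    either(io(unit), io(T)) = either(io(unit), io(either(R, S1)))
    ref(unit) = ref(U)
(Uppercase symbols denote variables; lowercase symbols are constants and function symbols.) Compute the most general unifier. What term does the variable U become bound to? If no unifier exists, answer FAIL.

FAIL

Decompose either/2: unit = unit,  io(ref(T)) = io(ref(E)).
Delete trivial equation unit = unit.
Decompose io/1: ref(T) = ref(E).
Decompose ref/1: T = E.
Bind T := E; substituting into the one remaining equation that mentions T gives: either(io(unit), io(E)) = either(io(unit), io(either(R, S1))).
Clash: head symbols differ (ref/1 vs io/1); no unifier exists.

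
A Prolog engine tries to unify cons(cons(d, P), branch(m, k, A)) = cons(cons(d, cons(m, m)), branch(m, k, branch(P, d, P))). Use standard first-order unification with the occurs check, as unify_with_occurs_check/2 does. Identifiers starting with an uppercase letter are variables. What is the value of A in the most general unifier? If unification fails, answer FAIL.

branch(cons(m, m), d, cons(m, m))

Decompose cons/2: cons(d, P) = cons(d, cons(m, m)),  branch(m, k, A) = branch(m, k, branch(P, d, P)).
Decompose cons/2: d = d,  P = cons(m, m).
Delete trivial equation d = d.
Bind P := cons(m, m); substituting into the remaining equation gives: branch(m, k, A) = branch(m, k, branch(cons(m, m), d, cons(m, m))).
Decompose branch/3: m = m,  k = k,  A = branch(cons(m, m), d, cons(m, m)).
Delete trivial equation m = m.
Delete trivial equation k = k.
Bind A := branch(cons(m, m), d, cons(m, m)).
MGU = { P ↦ cons(m, m), A ↦ branch(cons(m, m), d, cons(m, m)) }, so A ↦ branch(cons(m, m), d, cons(m, m)).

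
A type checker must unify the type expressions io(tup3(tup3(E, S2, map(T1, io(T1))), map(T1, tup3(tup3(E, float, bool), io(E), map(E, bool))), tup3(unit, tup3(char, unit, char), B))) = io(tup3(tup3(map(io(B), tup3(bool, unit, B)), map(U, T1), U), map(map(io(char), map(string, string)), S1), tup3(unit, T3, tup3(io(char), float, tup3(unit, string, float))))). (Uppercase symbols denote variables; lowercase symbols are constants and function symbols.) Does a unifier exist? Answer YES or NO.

Decompose io/1: tup3(tup3(E, S2, map(T1, io(T1))), map(T1, tup3(tup3(E, float, bool), io(E), map(E, bool))), tup3(unit, tup3(char, unit, char), B)) = tup3(tup3(map(io(B), tup3(bool, unit, B)), map(U, T1), U), map(map(io(char), map(string, string)), S1), tup3(unit, T3, tup3(io(char), float, tup3(unit, string, float)))).
Decompose tup3/3: tup3(E, S2, map(T1, io(T1))) = tup3(map(io(B), tup3(bool, unit, B)), map(U, T1), U),  map(T1, tup3(tup3(E, float, bool), io(E), map(E, bool))) = map(map(io(char), map(string, string)), S1),  tup3(unit, tup3(char, unit, char), B) = tup3(unit, T3, tup3(io(char), float, tup3(unit, string, float))).
Decompose tup3/3: E = map(io(B), tup3(bool, unit, B)),  S2 = map(U, T1),  map(T1, io(T1)) = U.
Bind E := map(io(B), tup3(bool, unit, B)); substituting into the one remaining equation that mentions E gives: map(T1, tup3(tup3(map(io(B), tup3(bool, unit, B)), float, bool), io(map(io(B), tup3(bool, unit, B))), map(map(io(B), tup3(bool, unit, B)), bool))) = map(map(io(char), map(string, string)), S1).
Bind S2 := map(U, T1); no other remaining equation mentions S2.
Bind U := map(T1, io(T1)); no other remaining equation mentions U. Substituting into the earlier binding gives S2 := map(map(T1, io(T1)), T1).
Decompose map/2: T1 = map(io(char), map(string, string)),  tup3(tup3(map(io(B), tup3(bool, unit, B)), float, bool), io(map(io(B), tup3(bool, unit, B))), map(map(io(B), tup3(bool, unit, B)), bool)) = S1.
Bind T1 := map(io(char), map(string, string)); no other remaining equation mentions T1. Substituting into the earlier bindings gives S2 := map(map(map(io(char), map(string, string)), io(map(io(char), map(string, string)))), map(io(char), map(string, string))), U := map(map(io(char), map(string, string)), io(map(io(char), map(string, string)))).
Bind S1 := tup3(tup3(map(io(B), tup3(bool, unit, B)), float, bool), io(map(io(B), tup3(bool, unit, B))), map(map(io(B), tup3(bool, unit, B)), bool)); no other remaining equation mentions S1.
Decompose tup3/3: unit = unit,  tup3(char, unit, char) = T3,  B = tup3(io(char), float, tup3(unit, string, float)).
Delete trivial equation unit = unit.
Bind T3 := tup3(char, unit, char); no other remaining equation mentions T3.
Bind B := tup3(io(char), float, tup3(unit, string, float)). Substituting into the earlier bindings gives E := map(io(tup3(io(char), float, tup3(unit, string, float))), tup3(bool, unit, tup3(io(char), float, tup3(unit, string, float)))), S1 := tup3(tup3(map(io(tup3(io(char), float, tup3(unit, string, float))), tup3(bool, unit, tup3(io(char), float, tup3(unit, string, float)))), float, bool), io(map(io(tup3(io(char), float, tup3(unit, string, float))), tup3(bool, unit, tup3(io(char), float, tup3(unit, string, float))))), map(map(io(tup3(io(char), float, tup3(unit, string, float))), tup3(bool, unit, tup3(io(char), float, tup3(unit, string, float)))), bool)).
No equations remain and no clash or occurs-check failure arose, so a unifier exists.

YES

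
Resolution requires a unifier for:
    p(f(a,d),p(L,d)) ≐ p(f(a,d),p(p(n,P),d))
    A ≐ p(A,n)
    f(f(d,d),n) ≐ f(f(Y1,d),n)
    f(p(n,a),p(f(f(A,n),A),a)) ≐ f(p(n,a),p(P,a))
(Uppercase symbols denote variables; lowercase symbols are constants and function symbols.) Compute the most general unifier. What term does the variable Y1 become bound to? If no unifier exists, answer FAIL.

FAIL

Decompose p/2: f(a,d) ≐ f(a,d),  p(L,d) ≐ p(p(n,P),d).
Delete trivial equation f(a,d) ≐ f(a,d).
Decompose p/2: L ≐ p(n,P),  d ≐ d.
Bind L := p(n,P); no other remaining equation mentions L.
Delete trivial equation d ≐ d.
Occurs check fails: A occurs in p(A,n); the equation A ≐ p(A,n) has no finite solution.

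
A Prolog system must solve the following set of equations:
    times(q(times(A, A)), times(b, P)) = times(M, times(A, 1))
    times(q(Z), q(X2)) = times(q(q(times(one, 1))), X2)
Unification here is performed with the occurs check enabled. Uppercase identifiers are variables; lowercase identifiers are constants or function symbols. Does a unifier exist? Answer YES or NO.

NO

Decompose times/2: q(times(A, A)) = M,  times(b, P) = times(A, 1).
Bind M := q(times(A, A)); no other remaining equation mentions M.
Decompose times/2: b = A,  P = 1.
Bind A := b; no other remaining equation mentions A. Substituting into the earlier binding gives M := q(times(b, b)).
Bind P := 1; no other remaining equation mentions P.
Decompose times/2: q(Z) = q(q(times(one, 1))),  q(X2) = X2.
Decompose q/1: Z = q(times(one, 1)).
Bind Z := q(times(one, 1)); no other remaining equation mentions Z.
Occurs check fails: X2 occurs in q(X2); the equation X2 = q(X2) has no finite solution.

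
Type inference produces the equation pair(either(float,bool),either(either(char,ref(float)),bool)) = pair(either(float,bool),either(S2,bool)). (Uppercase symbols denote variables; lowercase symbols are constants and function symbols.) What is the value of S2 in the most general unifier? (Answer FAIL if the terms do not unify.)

Decompose pair/2: either(float,bool) = either(float,bool),  either(either(char,ref(float)),bool) = either(S2,bool).
Delete trivial equation either(float,bool) = either(float,bool).
Decompose either/2: either(char,ref(float)) = S2,  bool = bool.
Bind S2 := either(char,ref(float)); no other remaining equation mentions S2.
Delete trivial equation bool = bool.
MGU = { S2 -> either(char,ref(float)) }, so S2 -> either(char,ref(float)).

either(char,ref(float))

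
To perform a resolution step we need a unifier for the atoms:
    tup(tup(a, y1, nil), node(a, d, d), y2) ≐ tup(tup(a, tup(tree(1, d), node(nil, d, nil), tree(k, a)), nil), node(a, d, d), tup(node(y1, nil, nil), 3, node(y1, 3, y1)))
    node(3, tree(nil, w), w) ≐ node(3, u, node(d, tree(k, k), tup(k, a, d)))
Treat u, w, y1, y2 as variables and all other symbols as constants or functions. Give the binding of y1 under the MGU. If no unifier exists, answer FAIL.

tup(tree(1, d), node(nil, d, nil), tree(k, a))

Decompose tup/3: tup(a, y1, nil) ≐ tup(a, tup(tree(1, d), node(nil, d, nil), tree(k, a)), nil),  node(a, d, d) ≐ node(a, d, d),  y2 ≐ tup(node(y1, nil, nil), 3, node(y1, 3, y1)).
Decompose tup/3: a ≐ a,  y1 ≐ tup(tree(1, d), node(nil, d, nil), tree(k, a)),  nil ≐ nil.
Delete trivial equation a ≐ a.
Bind y1 := tup(tree(1, d), node(nil, d, nil), tree(k, a)); substituting into the one remaining equation that mentions y1 gives: y2 ≐ tup(node(tup(tree(1, d), node(nil, d, nil), tree(k, a)), nil, nil), 3, node(tup(tree(1, d), node(nil, d, nil), tree(k, a)), 3, tup(tree(1, d), node(nil, d, nil), tree(k, a)))).
Delete trivial equation nil ≐ nil.
Delete trivial equation node(a, d, d) ≐ node(a, d, d).
Bind y2 := tup(node(tup(tree(1, d), node(nil, d, nil), tree(k, a)), nil, nil), 3, node(tup(tree(1, d), node(nil, d, nil), tree(k, a)), 3, tup(tree(1, d), node(nil, d, nil), tree(k, a)))); no other remaining equation mentions y2.
Decompose node/3: 3 ≐ 3,  tree(nil, w) ≐ u,  w ≐ node(d, tree(k, k), tup(k, a, d)).
Delete trivial equation 3 ≐ 3.
Bind u := tree(nil, w); no other remaining equation mentions u.
Bind w := node(d, tree(k, k), tup(k, a, d)). Substituting into the earlier binding gives u := tree(nil, node(d, tree(k, k), tup(k, a, d))).
MGU = { y1 -> tup(tree(1, d), node(nil, d, nil), tree(k, a)), y2 -> tup(node(tup(tree(1, d), node(nil, d, nil), tree(k, a)), nil, nil), 3, node(tup(tree(1, d), node(nil, d, nil), tree(k, a)), 3, tup(tree(1, d), node(nil, d, nil), tree(k, a)))), u -> tree(nil, node(d, tree(k, k), tup(k, a, d))), w -> node(d, tree(k, k), tup(k, a, d)) }, so y1 -> tup(tree(1, d), node(nil, d, nil), tree(k, a)).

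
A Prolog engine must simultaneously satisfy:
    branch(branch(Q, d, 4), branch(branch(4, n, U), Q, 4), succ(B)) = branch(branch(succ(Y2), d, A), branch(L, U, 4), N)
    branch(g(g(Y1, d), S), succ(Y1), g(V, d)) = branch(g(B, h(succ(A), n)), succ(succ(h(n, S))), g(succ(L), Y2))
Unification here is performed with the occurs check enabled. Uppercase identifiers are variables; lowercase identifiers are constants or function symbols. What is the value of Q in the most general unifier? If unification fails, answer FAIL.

succ(d)

Decompose branch/3: branch(Q, d, 4) = branch(succ(Y2), d, A),  branch(branch(4, n, U), Q, 4) = branch(L, U, 4),  succ(B) = N.
Decompose branch/3: Q = succ(Y2),  d = d,  4 = A.
Bind Q := succ(Y2); substituting into the one remaining equation that mentions Q gives: branch(branch(4, n, U), succ(Y2), 4) = branch(L, U, 4).
Delete trivial equation d = d.
Bind A := 4; substituting into the one remaining equation that mentions A gives: branch(g(g(Y1, d), S), succ(Y1), g(V, d)) = branch(g(B, h(succ(4), n)), succ(succ(h(n, S))), g(succ(L), Y2)).
Decompose branch/3: branch(4, n, U) = L,  succ(Y2) = U,  4 = 4.
Bind L := branch(4, n, U); substituting into the one remaining equation that mentions L gives: branch(g(g(Y1, d), S), succ(Y1), g(V, d)) = branch(g(B, h(succ(4), n)), succ(succ(h(n, S))), g(succ(branch(4, n, U)), Y2)).
Bind U := succ(Y2); substituting into the one remaining equation that mentions U gives: branch(g(g(Y1, d), S), succ(Y1), g(V, d)) = branch(g(B, h(succ(4), n)), succ(succ(h(n, S))), g(succ(branch(4, n, succ(Y2))), Y2)). Substituting into the earlier binding gives L := branch(4, n, succ(Y2)).
Delete trivial equation 4 = 4.
Bind N := succ(B); no other remaining equation mentions N.
Decompose branch/3: g(g(Y1, d), S) = g(B, h(succ(4), n)),  succ(Y1) = succ(succ(h(n, S))),  g(V, d) = g(succ(branch(4, n, succ(Y2))), Y2).
Decompose g/2: g(Y1, d) = B,  S = h(succ(4), n).
Bind B := g(Y1, d); no other remaining equation mentions B. Substituting into the earlier binding gives N := succ(g(Y1, d)).
Bind S := h(succ(4), n); substituting into the one remaining equation that mentions S gives: succ(Y1) = succ(succ(h(n, h(succ(4), n)))).
Decompose succ/1: Y1 = succ(h(n, h(succ(4), n))).
Bind Y1 := succ(h(n, h(succ(4), n))); no other remaining equation mentions Y1. Substituting into the earlier bindings gives N := succ(g(succ(h(n, h(succ(4), n))), d)), B := g(succ(h(n, h(succ(4), n))), d).
Decompose g/2: V = succ(branch(4, n, succ(Y2))),  d = Y2.
Bind V := succ(branch(4, n, succ(Y2))); no other remaining equation mentions V.
Bind Y2 := d. Substituting into the earlier bindings gives Q := succ(d), L := branch(4, n, succ(d)), U := succ(d), V := succ(branch(4, n, succ(d))).
MGU = { Q -> succ(d), A -> 4, L -> branch(4, n, succ(d)), U -> succ(d), N -> succ(g(succ(h(n, h(succ(4), n))), d)), B -> g(succ(h(n, h(succ(4), n))), d), S -> h(succ(4), n), Y1 -> succ(h(n, h(succ(4), n))), V -> succ(branch(4, n, succ(d))), Y2 -> d }, so Q -> succ(d).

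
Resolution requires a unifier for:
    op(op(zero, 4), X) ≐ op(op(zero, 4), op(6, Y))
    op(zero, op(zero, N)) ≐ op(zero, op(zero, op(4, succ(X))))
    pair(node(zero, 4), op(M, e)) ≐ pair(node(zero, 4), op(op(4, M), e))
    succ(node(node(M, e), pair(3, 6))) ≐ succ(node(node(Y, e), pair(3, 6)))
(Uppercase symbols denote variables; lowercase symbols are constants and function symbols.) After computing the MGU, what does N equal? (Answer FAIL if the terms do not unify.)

Decompose op/2: op(zero, 4) ≐ op(zero, 4),  X ≐ op(6, Y).
Delete trivial equation op(zero, 4) ≐ op(zero, 4).
Bind X := op(6, Y); substituting into the one remaining equation that mentions X gives: op(zero, op(zero, N)) ≐ op(zero, op(zero, op(4, succ(op(6, Y))))).
Decompose op/2: zero ≐ zero,  op(zero, N) ≐ op(zero, op(4, succ(op(6, Y)))).
Delete trivial equation zero ≐ zero.
Decompose op/2: zero ≐ zero,  N ≐ op(4, succ(op(6, Y))).
Delete trivial equation zero ≐ zero.
Bind N := op(4, succ(op(6, Y))); no other remaining equation mentions N.
Decompose pair/2: node(zero, 4) ≐ node(zero, 4),  op(M, e) ≐ op(op(4, M), e).
Delete trivial equation node(zero, 4) ≐ node(zero, 4).
Decompose op/2: M ≐ op(4, M),  e ≐ e.
Occurs check fails: M occurs in op(4, M); the equation M ≐ op(4, M) has no finite solution.

FAIL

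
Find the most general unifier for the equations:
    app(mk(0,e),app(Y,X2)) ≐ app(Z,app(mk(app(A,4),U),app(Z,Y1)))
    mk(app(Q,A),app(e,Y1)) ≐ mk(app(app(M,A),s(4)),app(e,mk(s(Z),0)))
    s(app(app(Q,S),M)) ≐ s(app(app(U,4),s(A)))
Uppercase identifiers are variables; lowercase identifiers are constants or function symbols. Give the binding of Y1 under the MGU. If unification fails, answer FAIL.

Decompose app/2: mk(0,e) ≐ Z,  app(Y,X2) ≐ app(mk(app(A,4),U),app(Z,Y1)).
Bind Z := mk(0,e); substituting into the 2 remaining equations that mention Z gives: app(Y,X2) ≐ app(mk(app(A,4),U),app(mk(0,e),Y1)),  mk(app(Q,A),app(e,Y1)) ≐ mk(app(app(M,A),s(4)),app(e,mk(s(mk(0,e)),0))).
Decompose app/2: Y ≐ mk(app(A,4),U),  X2 ≐ app(mk(0,e),Y1).
Bind Y := mk(app(A,4),U); no other remaining equation mentions Y.
Bind X2 := app(mk(0,e),Y1); no other remaining equation mentions X2.
Decompose mk/2: app(Q,A) ≐ app(app(M,A),s(4)),  app(e,Y1) ≐ app(e,mk(s(mk(0,e)),0)).
Decompose app/2: Q ≐ app(M,A),  A ≐ s(4).
Bind Q := app(M,A); substituting into the one remaining equation that mentions Q gives: s(app(app(app(M,A),S),M)) ≐ s(app(app(U,4),s(A))).
Bind A := s(4); substituting into the one remaining equation that mentions A gives: s(app(app(app(M,s(4)),S),M)) ≐ s(app(app(U,4),s(s(4)))). Substituting into the earlier bindings gives Y := mk(app(s(4),4),U), Q := app(M,s(4)).
Decompose app/2: e ≐ e,  Y1 ≐ mk(s(mk(0,e)),0).
Delete trivial equation e ≐ e.
Bind Y1 := mk(s(mk(0,e)),0); no other remaining equation mentions Y1. Substituting into the earlier binding gives X2 := app(mk(0,e),mk(s(mk(0,e)),0)).
Decompose s/1: app(app(app(M,s(4)),S),M) ≐ app(app(U,4),s(s(4))).
Decompose app/2: app(app(M,s(4)),S) ≐ app(U,4),  M ≐ s(s(4)).
Decompose app/2: app(M,s(4)) ≐ U,  S ≐ 4.
Bind U := app(M,s(4)); no other remaining equation mentions U. Substituting into the earlier binding gives Y := mk(app(s(4),4),app(M,s(4))).
Bind S := 4; no other remaining equation mentions S.
Bind M := s(s(4)). Substituting into the earlier bindings gives Y := mk(app(s(4),4),app(s(s(4)),s(4))), Q := app(s(s(4)),s(4)), U := app(s(s(4)),s(4)).
MGU = { Z ↦ mk(0,e), Y ↦ mk(app(s(4),4),app(s(s(4)),s(4))), X2 ↦ app(mk(0,e),mk(s(mk(0,e)),0)), Q ↦ app(s(s(4)),s(4)), A ↦ s(4), Y1 ↦ mk(s(mk(0,e)),0), U ↦ app(s(s(4)),s(4)), S ↦ 4, M ↦ s(s(4)) }, so Y1 ↦ mk(s(mk(0,e)),0).

mk(s(mk(0,e)),0)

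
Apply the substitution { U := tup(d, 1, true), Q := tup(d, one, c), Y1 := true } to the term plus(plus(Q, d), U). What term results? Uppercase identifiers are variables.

Replace each occurrence of U with tup(d, 1, true).
Replace each occurrence of Q with tup(d, one, c).
Result: plus(plus(tup(d, one, c), d), tup(d, 1, true)).

plus(plus(tup(d, one, c), d), tup(d, 1, true))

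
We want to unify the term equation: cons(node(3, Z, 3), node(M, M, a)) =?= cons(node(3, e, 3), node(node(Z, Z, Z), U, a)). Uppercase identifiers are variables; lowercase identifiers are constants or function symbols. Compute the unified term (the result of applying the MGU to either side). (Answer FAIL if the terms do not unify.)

cons(node(3, e, 3), node(node(e, e, e), node(e, e, e), a))

Decompose cons/2: node(3, Z, 3) =?= node(3, e, 3),  node(M, M, a) =?= node(node(Z, Z, Z), U, a).
Decompose node/3: 3 =?= 3,  Z =?= e,  3 =?= 3.
Delete trivial equation 3 =?= 3.
Bind Z := e; substituting into the one remaining equation that mentions Z gives: node(M, M, a) =?= node(node(e, e, e), U, a).
Delete trivial equation 3 =?= 3.
Decompose node/3: M =?= node(e, e, e),  M =?= U,  a =?= a.
Bind M := node(e, e, e); substituting into the one remaining equation that mentions M gives: node(e, e, e) =?= U.
Bind U := node(e, e, e); no other remaining equation mentions U.
Delete trivial equation a =?= a.
Applying the MGU to either side gives cons(node(3, e, 3), node(node(e, e, e), node(e, e, e), a)).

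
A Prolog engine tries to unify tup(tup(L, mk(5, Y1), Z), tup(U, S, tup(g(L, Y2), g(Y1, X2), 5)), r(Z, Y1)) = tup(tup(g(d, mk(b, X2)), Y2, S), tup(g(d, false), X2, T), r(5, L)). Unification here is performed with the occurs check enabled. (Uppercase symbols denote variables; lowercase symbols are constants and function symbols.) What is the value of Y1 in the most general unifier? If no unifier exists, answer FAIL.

Decompose tup/3: tup(L, mk(5, Y1), Z) = tup(g(d, mk(b, X2)), Y2, S),  tup(U, S, tup(g(L, Y2), g(Y1, X2), 5)) = tup(g(d, false), X2, T),  r(Z, Y1) = r(5, L).
Decompose tup/3: L = g(d, mk(b, X2)),  mk(5, Y1) = Y2,  Z = S.
Bind L := g(d, mk(b, X2)); substituting into the 2 remaining equations that mention L gives: tup(U, S, tup(g(g(d, mk(b, X2)), Y2), g(Y1, X2), 5)) = tup(g(d, false), X2, T),  r(Z, Y1) = r(5, g(d, mk(b, X2))).
Bind Y2 := mk(5, Y1); substituting into the one remaining equation that mentions Y2 gives: tup(U, S, tup(g(g(d, mk(b, X2)), mk(5, Y1)), g(Y1, X2), 5)) = tup(g(d, false), X2, T).
Bind Z := S; substituting into the one remaining equation that mentions Z gives: r(S, Y1) = r(5, g(d, mk(b, X2))).
Decompose tup/3: U = g(d, false),  S = X2,  tup(g(g(d, mk(b, X2)), mk(5, Y1)), g(Y1, X2), 5) = T.
Bind U := g(d, false); no other remaining equation mentions U.
Bind S := X2; substituting into the one remaining equation that mentions S gives: r(X2, Y1) = r(5, g(d, mk(b, X2))). Substituting into the earlier binding gives Z := X2.
Bind T := tup(g(g(d, mk(b, X2)), mk(5, Y1)), g(Y1, X2), 5); no other remaining equation mentions T.
Decompose r/2: X2 = 5,  Y1 = g(d, mk(b, X2)).
Bind X2 := 5; substituting into the remaining equation gives: Y1 = g(d, mk(b, 5)). Substituting into the earlier bindings gives L := g(d, mk(b, 5)), Z := 5, S := 5, T := tup(g(g(d, mk(b, 5)), mk(5, Y1)), g(Y1, 5), 5).
Bind Y1 := g(d, mk(b, 5)). Substituting into the earlier bindings gives Y2 := mk(5, g(d, mk(b, 5))), T := tup(g(g(d, mk(b, 5)), mk(5, g(d, mk(b, 5)))), g(g(d, mk(b, 5)), 5), 5).
MGU = { L ↦ g(d, mk(b, 5)), Y2 ↦ mk(5, g(d, mk(b, 5))), Z ↦ 5, U ↦ g(d, false), S ↦ 5, T ↦ tup(g(g(d, mk(b, 5)), mk(5, g(d, mk(b, 5)))), g(g(d, mk(b, 5)), 5), 5), X2 ↦ 5, Y1 ↦ g(d, mk(b, 5)) }, so Y1 ↦ g(d, mk(b, 5)).

g(d, mk(b, 5))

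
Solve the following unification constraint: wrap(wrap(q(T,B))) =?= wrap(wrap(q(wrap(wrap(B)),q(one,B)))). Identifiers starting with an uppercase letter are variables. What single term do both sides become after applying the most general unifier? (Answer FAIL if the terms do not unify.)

Decompose wrap/1: wrap(q(T,B)) =?= wrap(q(wrap(wrap(B)),q(one,B))).
Decompose wrap/1: q(T,B) =?= q(wrap(wrap(B)),q(one,B)).
Decompose q/2: T =?= wrap(wrap(B)),  B =?= q(one,B).
Bind T := wrap(wrap(B)); no other remaining equation mentions T.
Occurs check fails: B occurs in q(one,B); the equation B =?= q(one,B) has no finite solution.

FAIL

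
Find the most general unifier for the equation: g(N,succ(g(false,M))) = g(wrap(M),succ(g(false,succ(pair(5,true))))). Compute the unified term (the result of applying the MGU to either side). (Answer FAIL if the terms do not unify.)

Decompose g/2: N = wrap(M),  succ(g(false,M)) = succ(g(false,succ(pair(5,true)))).
Bind N := wrap(M); no other remaining equation mentions N.
Decompose succ/1: g(false,M) = g(false,succ(pair(5,true))).
Decompose g/2: false = false,  M = succ(pair(5,true)).
Delete trivial equation false = false.
Bind M := succ(pair(5,true)). Substituting into the earlier binding gives N := wrap(succ(pair(5,true))).
Applying the MGU to either side gives g(wrap(succ(pair(5,true))),succ(g(false,succ(pair(5,true))))).

g(wrap(succ(pair(5,true))),succ(g(false,succ(pair(5,true)))))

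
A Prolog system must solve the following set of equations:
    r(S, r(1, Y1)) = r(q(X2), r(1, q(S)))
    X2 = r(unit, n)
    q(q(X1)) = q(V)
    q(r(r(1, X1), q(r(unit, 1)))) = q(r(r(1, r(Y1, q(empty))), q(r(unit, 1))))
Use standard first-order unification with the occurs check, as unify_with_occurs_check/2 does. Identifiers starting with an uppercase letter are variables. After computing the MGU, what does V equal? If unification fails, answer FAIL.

Decompose r/2: S = q(X2),  r(1, Y1) = r(1, q(S)).
Bind S := q(X2); substituting into the one remaining equation that mentions S gives: r(1, Y1) = r(1, q(q(X2))).
Decompose r/2: 1 = 1,  Y1 = q(q(X2)).
Delete trivial equation 1 = 1.
Bind Y1 := q(q(X2)); substituting into the one remaining equation that mentions Y1 gives: q(r(r(1, X1), q(r(unit, 1)))) = q(r(r(1, r(q(q(X2)), q(empty))), q(r(unit, 1)))).
Bind X2 := r(unit, n); substituting into the one remaining equation that mentions X2 gives: q(r(r(1, X1), q(r(unit, 1)))) = q(r(r(1, r(q(q(r(unit, n))), q(empty))), q(r(unit, 1)))). Substituting into the earlier bindings gives S := q(r(unit, n)), Y1 := q(q(r(unit, n))).
Decompose q/1: q(X1) = V.
Bind V := q(X1); no other remaining equation mentions V.
Decompose q/1: r(r(1, X1), q(r(unit, 1))) = r(r(1, r(q(q(r(unit, n))), q(empty))), q(r(unit, 1))).
Decompose r/2: r(1, X1) = r(1, r(q(q(r(unit, n))), q(empty))),  q(r(unit, 1)) = q(r(unit, 1)).
Decompose r/2: 1 = 1,  X1 = r(q(q(r(unit, n))), q(empty)).
Delete trivial equation 1 = 1.
Bind X1 := r(q(q(r(unit, n))), q(empty)); no other remaining equation mentions X1. Substituting into the earlier binding gives V := q(r(q(q(r(unit, n))), q(empty))).
Delete trivial equation q(r(unit, 1)) = q(r(unit, 1)).
MGU = { S -> q(r(unit, n)), Y1 -> q(q(r(unit, n))), X2 -> r(unit, n), V -> q(r(q(q(r(unit, n))), q(empty))), X1 -> r(q(q(r(unit, n))), q(empty)) }, so V -> q(r(q(q(r(unit, n))), q(empty))).

q(r(q(q(r(unit, n))), q(empty)))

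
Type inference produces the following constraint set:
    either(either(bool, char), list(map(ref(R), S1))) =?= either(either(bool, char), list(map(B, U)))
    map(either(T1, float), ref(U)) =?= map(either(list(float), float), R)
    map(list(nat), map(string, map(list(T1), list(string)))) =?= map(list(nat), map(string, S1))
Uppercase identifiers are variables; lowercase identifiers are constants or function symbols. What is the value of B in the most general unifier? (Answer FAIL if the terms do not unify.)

ref(ref(map(list(list(float)), list(string))))

Decompose either/2: either(bool, char) =?= either(bool, char),  list(map(ref(R), S1)) =?= list(map(B, U)).
Delete trivial equation either(bool, char) =?= either(bool, char).
Decompose list/1: map(ref(R), S1) =?= map(B, U).
Decompose map/2: ref(R) =?= B,  S1 =?= U.
Bind B := ref(R); no other remaining equation mentions B.
Bind S1 := U; substituting into the one remaining equation that mentions S1 gives: map(list(nat), map(string, map(list(T1), list(string)))) =?= map(list(nat), map(string, U)).
Decompose map/2: either(T1, float) =?= either(list(float), float),  ref(U) =?= R.
Decompose either/2: T1 =?= list(float),  float =?= float.
Bind T1 := list(float); substituting into the one remaining equation that mentions T1 gives: map(list(nat), map(string, map(list(list(float)), list(string)))) =?= map(list(nat), map(string, U)).
Delete trivial equation float =?= float.
Bind R := ref(U); no other remaining equation mentions R. Substituting into the earlier binding gives B := ref(ref(U)).
Decompose map/2: list(nat) =?= list(nat),  map(string, map(list(list(float)), list(string))) =?= map(string, U).
Delete trivial equation list(nat) =?= list(nat).
Decompose map/2: string =?= string,  map(list(list(float)), list(string)) =?= U.
Delete trivial equation string =?= string.
Bind U := map(list(list(float)), list(string)). Substituting into the earlier bindings gives B := ref(ref(map(list(list(float)), list(string)))), S1 := map(list(list(float)), list(string)), R := ref(map(list(list(float)), list(string))).
MGU = { B ↦ ref(ref(map(list(list(float)), list(string)))), S1 ↦ map(list(list(float)), list(string)), T1 ↦ list(float), R ↦ ref(map(list(list(float)), list(string))), U ↦ map(list(list(float)), list(string)) }, so B ↦ ref(ref(map(list(list(float)), list(string)))).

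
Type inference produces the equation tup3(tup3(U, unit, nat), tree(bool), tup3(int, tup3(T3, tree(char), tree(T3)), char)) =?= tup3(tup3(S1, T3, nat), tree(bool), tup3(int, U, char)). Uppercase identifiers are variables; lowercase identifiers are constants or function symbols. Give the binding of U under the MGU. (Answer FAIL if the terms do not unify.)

Decompose tup3/3: tup3(U, unit, nat) =?= tup3(S1, T3, nat),  tree(bool) =?= tree(bool),  tup3(int, tup3(T3, tree(char), tree(T3)), char) =?= tup3(int, U, char).
Decompose tup3/3: U =?= S1,  unit =?= T3,  nat =?= nat.
Bind U := S1; substituting into the one remaining equation that mentions U gives: tup3(int, tup3(T3, tree(char), tree(T3)), char) =?= tup3(int, S1, char).
Bind T3 := unit; substituting into the one remaining equation that mentions T3 gives: tup3(int, tup3(unit, tree(char), tree(unit)), char) =?= tup3(int, S1, char).
Delete trivial equation nat =?= nat.
Delete trivial equation tree(bool) =?= tree(bool).
Decompose tup3/3: int =?= int,  tup3(unit, tree(char), tree(unit)) =?= S1,  char =?= char.
Delete trivial equation int =?= int.
Bind S1 := tup3(unit, tree(char), tree(unit)); no other remaining equation mentions S1. Substituting into the earlier binding gives U := tup3(unit, tree(char), tree(unit)).
Delete trivial equation char =?= char.
MGU = { U ↦ tup3(unit, tree(char), tree(unit)), T3 ↦ unit, S1 ↦ tup3(unit, tree(char), tree(unit)) }, so U ↦ tup3(unit, tree(char), tree(unit)).

tup3(unit, tree(char), tree(unit))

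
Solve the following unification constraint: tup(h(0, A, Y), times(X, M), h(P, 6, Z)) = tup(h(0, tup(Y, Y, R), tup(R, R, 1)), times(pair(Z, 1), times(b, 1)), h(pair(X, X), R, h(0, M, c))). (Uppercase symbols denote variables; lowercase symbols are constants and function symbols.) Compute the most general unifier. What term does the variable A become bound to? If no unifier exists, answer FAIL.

tup(tup(6, 6, 1), tup(6, 6, 1), 6)

Decompose tup/3: h(0, A, Y) = h(0, tup(Y, Y, R), tup(R, R, 1)),  times(X, M) = times(pair(Z, 1), times(b, 1)),  h(P, 6, Z) = h(pair(X, X), R, h(0, M, c)).
Decompose h/3: 0 = 0,  A = tup(Y, Y, R),  Y = tup(R, R, 1).
Delete trivial equation 0 = 0.
Bind A := tup(Y, Y, R); no other remaining equation mentions A.
Bind Y := tup(R, R, 1); no other remaining equation mentions Y. Substituting into the earlier binding gives A := tup(tup(R, R, 1), tup(R, R, 1), R).
Decompose times/2: X = pair(Z, 1),  M = times(b, 1).
Bind X := pair(Z, 1); substituting into the one remaining equation that mentions X gives: h(P, 6, Z) = h(pair(pair(Z, 1), pair(Z, 1)), R, h(0, M, c)).
Bind M := times(b, 1); substituting into the remaining equation gives: h(P, 6, Z) = h(pair(pair(Z, 1), pair(Z, 1)), R, h(0, times(b, 1), c)).
Decompose h/3: P = pair(pair(Z, 1), pair(Z, 1)),  6 = R,  Z = h(0, times(b, 1), c).
Bind P := pair(pair(Z, 1), pair(Z, 1)); no other remaining equation mentions P.
Bind R := 6; no other remaining equation mentions R. Substituting into the earlier bindings gives A := tup(tup(6, 6, 1), tup(6, 6, 1), 6), Y := tup(6, 6, 1).
Bind Z := h(0, times(b, 1), c). Substituting into the earlier bindings gives X := pair(h(0, times(b, 1), c), 1), P := pair(pair(h(0, times(b, 1), c), 1), pair(h(0, times(b, 1), c), 1)).
MGU = { A -> tup(tup(6, 6, 1), tup(6, 6, 1), 6), Y -> tup(6, 6, 1), X -> pair(h(0, times(b, 1), c), 1), M -> times(b, 1), P -> pair(pair(h(0, times(b, 1), c), 1), pair(h(0, times(b, 1), c), 1)), R -> 6, Z -> h(0, times(b, 1), c) }, so A -> tup(tup(6, 6, 1), tup(6, 6, 1), 6).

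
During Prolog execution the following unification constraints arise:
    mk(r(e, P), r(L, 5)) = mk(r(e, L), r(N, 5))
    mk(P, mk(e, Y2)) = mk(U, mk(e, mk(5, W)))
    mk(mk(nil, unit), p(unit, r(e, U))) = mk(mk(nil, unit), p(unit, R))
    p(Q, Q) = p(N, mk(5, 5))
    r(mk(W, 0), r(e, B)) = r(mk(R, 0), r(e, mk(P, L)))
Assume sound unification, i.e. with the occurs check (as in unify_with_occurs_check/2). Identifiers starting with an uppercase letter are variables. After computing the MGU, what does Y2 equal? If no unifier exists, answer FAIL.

Decompose mk/2: r(e, P) = r(e, L),  r(L, 5) = r(N, 5).
Decompose r/2: e = e,  P = L.
Delete trivial equation e = e.
Bind P := L; substituting into the 2 remaining equations that mention P gives: mk(L, mk(e, Y2)) = mk(U, mk(e, mk(5, W))),  r(mk(W, 0), r(e, B)) = r(mk(R, 0), r(e, mk(L, L))).
Decompose r/2: L = N,  5 = 5.
Bind L := N; substituting into the 2 remaining equations that mention L gives: mk(N, mk(e, Y2)) = mk(U, mk(e, mk(5, W))),  r(mk(W, 0), r(e, B)) = r(mk(R, 0), r(e, mk(N, N))). Substituting into the earlier binding gives P := N.
Delete trivial equation 5 = 5.
Decompose mk/2: N = U,  mk(e, Y2) = mk(e, mk(5, W)).
Bind N := U; substituting into the 2 remaining equations that mention N gives: p(Q, Q) = p(U, mk(5, 5)),  r(mk(W, 0), r(e, B)) = r(mk(R, 0), r(e, mk(U, U))). Substituting into the earlier bindings gives P := U, L := U.
Decompose mk/2: e = e,  Y2 = mk(5, W).
Delete trivial equation e = e.
Bind Y2 := mk(5, W); no other remaining equation mentions Y2.
Decompose mk/2: mk(nil, unit) = mk(nil, unit),  p(unit, r(e, U)) = p(unit, R).
Delete trivial equation mk(nil, unit) = mk(nil, unit).
Decompose p/2: unit = unit,  r(e, U) = R.
Delete trivial equation unit = unit.
Bind R := r(e, U); substituting into the one remaining equation that mentions R gives: r(mk(W, 0), r(e, B)) = r(mk(r(e, U), 0), r(e, mk(U, U))).
Decompose p/2: Q = U,  Q = mk(5, 5).
Bind Q := U; substituting into the one remaining equation that mentions Q gives: U = mk(5, 5).
Bind U := mk(5, 5); substituting into the remaining equation gives: r(mk(W, 0), r(e, B)) = r(mk(r(e, mk(5, 5)), 0), r(e, mk(mk(5, 5), mk(5, 5)))). Substituting into the earlier bindings gives P := mk(5, 5), L := mk(5, 5), N := mk(5, 5), R := r(e, mk(5, 5)), Q := mk(5, 5).
Decompose r/2: mk(W, 0) = mk(r(e, mk(5, 5)), 0),  r(e, B) = r(e, mk(mk(5, 5), mk(5, 5))).
Decompose mk/2: W = r(e, mk(5, 5)),  0 = 0.
Bind W := r(e, mk(5, 5)); no other remaining equation mentions W. Substituting into the earlier binding gives Y2 := mk(5, r(e, mk(5, 5))).
Delete trivial equation 0 = 0.
Decompose r/2: e = e,  B = mk(mk(5, 5), mk(5, 5)).
Delete trivial equation e = e.
Bind B := mk(mk(5, 5), mk(5, 5)).
MGU = { P = mk(5, 5), L = mk(5, 5), N = mk(5, 5), Y2 = mk(5, r(e, mk(5, 5))), R = r(e, mk(5, 5)), Q = mk(5, 5), U = mk(5, 5), W = r(e, mk(5, 5)), B = mk(mk(5, 5), mk(5, 5)) }, so Y2 = mk(5, r(e, mk(5, 5))).

mk(5, r(e, mk(5, 5)))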